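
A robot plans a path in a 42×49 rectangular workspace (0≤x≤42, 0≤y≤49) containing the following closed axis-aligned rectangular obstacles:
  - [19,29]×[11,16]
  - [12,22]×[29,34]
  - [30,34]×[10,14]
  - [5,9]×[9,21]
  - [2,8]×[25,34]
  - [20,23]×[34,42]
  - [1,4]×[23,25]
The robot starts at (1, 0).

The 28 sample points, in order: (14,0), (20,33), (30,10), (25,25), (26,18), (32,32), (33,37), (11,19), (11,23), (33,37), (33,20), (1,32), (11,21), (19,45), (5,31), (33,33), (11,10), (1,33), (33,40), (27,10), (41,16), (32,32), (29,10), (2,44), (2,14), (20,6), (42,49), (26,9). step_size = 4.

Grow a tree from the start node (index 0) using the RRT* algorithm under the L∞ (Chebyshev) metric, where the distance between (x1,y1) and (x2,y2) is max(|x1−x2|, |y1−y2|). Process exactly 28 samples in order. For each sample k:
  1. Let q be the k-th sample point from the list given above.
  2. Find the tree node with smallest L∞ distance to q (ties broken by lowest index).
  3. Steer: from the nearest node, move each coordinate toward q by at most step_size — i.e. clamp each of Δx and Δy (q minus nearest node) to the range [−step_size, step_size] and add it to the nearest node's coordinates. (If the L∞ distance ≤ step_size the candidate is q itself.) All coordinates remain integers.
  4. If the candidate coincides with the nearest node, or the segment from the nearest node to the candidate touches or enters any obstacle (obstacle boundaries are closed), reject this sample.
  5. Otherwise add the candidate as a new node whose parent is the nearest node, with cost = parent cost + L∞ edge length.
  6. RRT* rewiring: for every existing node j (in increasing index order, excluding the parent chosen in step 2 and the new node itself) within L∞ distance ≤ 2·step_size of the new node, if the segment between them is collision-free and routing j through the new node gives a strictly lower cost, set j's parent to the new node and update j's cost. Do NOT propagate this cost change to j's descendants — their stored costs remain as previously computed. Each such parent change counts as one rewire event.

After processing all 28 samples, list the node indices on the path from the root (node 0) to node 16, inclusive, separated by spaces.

1. q=(14,0) nearest=0 d=13 new=(5,0) → add node 1 parent=0 cost=4
2. q=(20,33) nearest=0 d=33 new=(5,4) → add node 2 parent=0 cost=4
3. q=(30,10) nearest=1 d=25 new=(9,4) → add node 3 parent=1 cost=8
4. q=(25,25) nearest=2 d=21 new=(9,8) → add node 4 parent=2 cost=8
5. q=(26,18) nearest=3 d=17 new=(13,8) → add node 5 parent=3 cost=12
6. q=(32,32) nearest=4 d=24 new=(13,12) → add node 6 parent=4 cost=12
7. q=(33,37) nearest=6 d=25 new=(17,16) → add node 7 parent=6 cost=16
8. q=(11,19) nearest=7 d=6 new=(13,19) → add node 8 parent=7 cost=20
9. q=(11,23) nearest=8 d=4 new=(11,23) → add node 9 parent=8 cost=24
10. q=(33,37) nearest=8 d=20 new=(17,23) → add node 10 parent=8 cost=24
11. q=(33,20) nearest=7 d=16 new=(21,20) → add node 11 parent=7 cost=20
12. q=(1,32) nearest=9 d=10 new=(7,27) → blocked by [2,8]×[25,34], reject
13. q=(11,21) nearest=8 d=2 new=(11,21) → add node 12 parent=8 cost=22
14. q=(19,45) nearest=9 d=22 new=(15,27) → add node 13 parent=9 cost=28
15. q=(5,31) nearest=9 d=8 new=(7,27) → blocked by [2,8]×[25,34], reject
16. q=(33,33) nearest=11 d=13 new=(25,24) → add node 14 parent=11 cost=24
17. q=(11,10) nearest=4 d=2 new=(11,10) → add node 15 parent=4 cost=10
18. q=(1,33) nearest=9 d=10 new=(7,27) → blocked by [2,8]×[25,34], reject
19. q=(33,40) nearest=14 d=16 new=(29,28) → add node 16 parent=14 cost=28
20. q=(27,10) nearest=7 d=10 new=(21,12) → blocked by [19,29]×[11,16], reject
21. q=(41,16) nearest=16 d=12 new=(33,24) → add node 17 parent=16 cost=32
22. q=(32,32) nearest=16 d=4 new=(32,32) → add node 18 parent=16 cost=32
23. q=(29,10) nearest=11 d=10 new=(25,16) → blocked by [19,29]×[11,16], reject
24. q=(2,44) nearest=13 d=17 new=(11,31) → blocked by [12,22]×[29,34], reject
25. q=(2,14) nearest=4 d=7 new=(5,12) → blocked by [5,9]×[9,21], reject
26. q=(20,6) nearest=5 d=7 new=(17,6) → add node 19 parent=5 cost=16
27. q=(42,49) nearest=18 d=17 new=(36,36) → add node 20 parent=18 cost=36
28. q=(26,9) nearest=7 d=9 new=(21,12) → blocked by [19,29]×[11,16], reject

Path: 0 2 4 6 7 11 14 16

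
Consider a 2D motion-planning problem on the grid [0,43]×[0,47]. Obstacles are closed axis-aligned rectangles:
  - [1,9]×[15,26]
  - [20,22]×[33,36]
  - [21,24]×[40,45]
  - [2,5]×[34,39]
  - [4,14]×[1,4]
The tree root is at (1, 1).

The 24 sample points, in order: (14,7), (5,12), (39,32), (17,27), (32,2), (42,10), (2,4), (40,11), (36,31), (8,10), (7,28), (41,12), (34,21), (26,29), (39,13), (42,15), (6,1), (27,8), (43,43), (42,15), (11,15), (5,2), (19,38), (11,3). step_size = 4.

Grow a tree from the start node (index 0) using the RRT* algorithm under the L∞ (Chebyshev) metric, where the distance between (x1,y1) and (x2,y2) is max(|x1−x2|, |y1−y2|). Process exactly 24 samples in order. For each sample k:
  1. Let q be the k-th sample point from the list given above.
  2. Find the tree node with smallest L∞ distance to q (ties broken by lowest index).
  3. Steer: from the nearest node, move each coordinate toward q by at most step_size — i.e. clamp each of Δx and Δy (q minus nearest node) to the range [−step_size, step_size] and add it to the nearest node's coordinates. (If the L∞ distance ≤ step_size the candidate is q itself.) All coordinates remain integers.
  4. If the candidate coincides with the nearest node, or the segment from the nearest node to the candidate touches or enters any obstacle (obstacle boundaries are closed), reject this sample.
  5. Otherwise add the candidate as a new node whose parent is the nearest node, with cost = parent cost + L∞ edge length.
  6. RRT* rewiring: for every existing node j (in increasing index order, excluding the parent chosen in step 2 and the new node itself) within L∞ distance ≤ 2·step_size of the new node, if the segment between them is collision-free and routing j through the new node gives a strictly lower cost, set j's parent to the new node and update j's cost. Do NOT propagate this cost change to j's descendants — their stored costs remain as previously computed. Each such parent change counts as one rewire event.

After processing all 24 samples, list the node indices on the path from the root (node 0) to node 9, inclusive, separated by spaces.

Path: 0 1 2 3 5 6 7 8 9

1. q=(14,7) nearest=0 d=13 new=(5,5) → blocked by [4,14]×[1,4], reject
2. q=(5,12) nearest=0 d=11 new=(5,5) → blocked by [4,14]×[1,4], reject
3. q=(39,32) nearest=0 d=38 new=(5,5) → blocked by [4,14]×[1,4], reject
4. q=(17,27) nearest=0 d=26 new=(5,5) → blocked by [4,14]×[1,4], reject
5. q=(32,2) nearest=0 d=31 new=(5,2) → blocked by [4,14]×[1,4], reject
6. q=(42,10) nearest=0 d=41 new=(5,5) → blocked by [4,14]×[1,4], reject
7. q=(2,4) nearest=0 d=3 new=(2,4) → add node 1 parent=0 cost=3
8. q=(40,11) nearest=1 d=38 new=(6,8) → add node 2 parent=1 cost=7
9. q=(36,31) nearest=2 d=30 new=(10,12) → add node 3 parent=2 cost=11
10. q=(8,10) nearest=2 d=2 new=(8,10) → add node 4 parent=2 cost=9
11. q=(7,28) nearest=3 d=16 new=(7,16) → blocked by [1,9]×[15,26], reject
12. q=(41,12) nearest=3 d=31 new=(14,12) → add node 5 parent=3 cost=15
13. q=(34,21) nearest=5 d=20 new=(18,16) → add node 6 parent=5 cost=19
14. q=(26,29) nearest=6 d=13 new=(22,20) → add node 7 parent=6 cost=23
15. q=(39,13) nearest=7 d=17 new=(26,16) → add node 8 parent=7 cost=27
16. q=(42,15) nearest=8 d=16 new=(30,15) → add node 9 parent=8 cost=31
17. q=(6,1) nearest=1 d=4 new=(6,1) → blocked by [4,14]×[1,4], reject
18. q=(27,8) nearest=9 d=7 new=(27,11) → add node 10 parent=9 cost=35
19. q=(43,43) nearest=7 d=23 new=(26,24) → add node 11 parent=7 cost=27
20. q=(42,15) nearest=9 d=12 new=(34,15) → add node 12 parent=9 cost=35
21. q=(11,15) nearest=3 d=3 new=(11,15) → add node 13 parent=3 cost=14
22. q=(5,2) nearest=1 d=3 new=(5,2) → blocked by [4,14]×[1,4], reject
23. q=(19,38) nearest=11 d=14 new=(22,28) → add node 14 parent=11 cost=31
24. q=(11,3) nearest=2 d=5 new=(10,4) → blocked by [4,14]×[1,4], reject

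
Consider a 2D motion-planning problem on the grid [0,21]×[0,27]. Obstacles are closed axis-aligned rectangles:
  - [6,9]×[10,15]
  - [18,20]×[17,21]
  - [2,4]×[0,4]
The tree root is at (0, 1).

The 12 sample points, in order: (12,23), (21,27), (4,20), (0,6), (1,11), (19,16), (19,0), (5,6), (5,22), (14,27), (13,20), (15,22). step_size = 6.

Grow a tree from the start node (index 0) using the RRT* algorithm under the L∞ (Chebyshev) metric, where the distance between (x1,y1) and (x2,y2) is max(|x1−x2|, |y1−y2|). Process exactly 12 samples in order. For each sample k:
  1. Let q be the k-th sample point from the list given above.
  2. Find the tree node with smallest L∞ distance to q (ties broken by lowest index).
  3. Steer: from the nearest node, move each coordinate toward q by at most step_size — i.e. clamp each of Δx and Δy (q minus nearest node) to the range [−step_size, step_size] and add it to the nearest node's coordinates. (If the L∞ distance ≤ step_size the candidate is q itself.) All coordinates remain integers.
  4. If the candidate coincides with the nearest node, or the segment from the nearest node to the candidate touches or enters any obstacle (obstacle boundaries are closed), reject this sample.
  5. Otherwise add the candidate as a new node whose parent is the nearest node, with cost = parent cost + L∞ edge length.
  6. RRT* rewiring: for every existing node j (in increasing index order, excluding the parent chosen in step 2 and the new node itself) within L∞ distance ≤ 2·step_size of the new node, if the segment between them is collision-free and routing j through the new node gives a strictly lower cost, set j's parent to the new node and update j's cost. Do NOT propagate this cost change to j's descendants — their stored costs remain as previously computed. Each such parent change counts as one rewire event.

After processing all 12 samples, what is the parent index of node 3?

1. q=(12,23) nearest=0 d=22 new=(6,7) → blocked by [2,4]×[0,4], reject
2. q=(21,27) nearest=0 d=26 new=(6,7) → blocked by [2,4]×[0,4], reject
3. q=(4,20) nearest=0 d=19 new=(4,7) → blocked by [2,4]×[0,4], reject
4. q=(0,6) nearest=0 d=5 new=(0,6) → add node 1 parent=0 cost=5
5. q=(1,11) nearest=1 d=5 new=(1,11) → add node 2 parent=1 cost=10
6. q=(19,16) nearest=2 d=18 new=(7,16) → add node 3 parent=2 cost=16
7. q=(19,0) nearest=3 d=16 new=(13,10) → blocked by [6,9]×[10,15], reject
8. q=(5,6) nearest=0 d=5 new=(5,6) → blocked by [2,4]×[0,4], reject
9. q=(5,22) nearest=3 d=6 new=(5,22) → add node 4 parent=3 cost=22
10. q=(14,27) nearest=4 d=9 new=(11,27) → add node 5 parent=4 cost=28
11. q=(13,20) nearest=3 d=6 new=(13,20) → add node 6 parent=3 cost=22
12. q=(15,22) nearest=6 d=2 new=(15,22) → add node 7 parent=6 cost=24

Parent of node 3: 2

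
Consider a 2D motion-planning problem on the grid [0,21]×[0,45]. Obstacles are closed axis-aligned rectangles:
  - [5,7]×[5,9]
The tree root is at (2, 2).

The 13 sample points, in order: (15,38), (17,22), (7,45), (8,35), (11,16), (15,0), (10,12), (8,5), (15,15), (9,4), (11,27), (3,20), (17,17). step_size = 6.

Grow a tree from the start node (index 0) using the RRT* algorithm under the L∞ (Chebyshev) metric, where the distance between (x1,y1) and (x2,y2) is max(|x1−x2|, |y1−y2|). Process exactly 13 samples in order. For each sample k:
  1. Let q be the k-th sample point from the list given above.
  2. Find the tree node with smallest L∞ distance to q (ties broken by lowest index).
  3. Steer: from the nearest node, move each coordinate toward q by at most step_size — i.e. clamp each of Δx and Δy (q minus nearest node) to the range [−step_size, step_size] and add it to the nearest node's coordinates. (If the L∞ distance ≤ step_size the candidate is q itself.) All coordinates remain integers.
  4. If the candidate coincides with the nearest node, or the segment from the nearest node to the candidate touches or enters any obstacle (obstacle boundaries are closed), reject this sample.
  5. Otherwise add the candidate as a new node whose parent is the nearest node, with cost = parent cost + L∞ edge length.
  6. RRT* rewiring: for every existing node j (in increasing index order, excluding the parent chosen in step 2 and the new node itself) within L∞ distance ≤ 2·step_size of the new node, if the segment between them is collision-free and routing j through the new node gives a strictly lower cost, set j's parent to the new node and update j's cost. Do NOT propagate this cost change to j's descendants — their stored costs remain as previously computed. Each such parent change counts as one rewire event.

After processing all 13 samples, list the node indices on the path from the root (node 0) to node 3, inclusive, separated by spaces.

1. q=(15,38) nearest=0 d=36 new=(8,8) → blocked by [5,7]×[5,9], reject
2. q=(17,22) nearest=0 d=20 new=(8,8) → blocked by [5,7]×[5,9], reject
3. q=(7,45) nearest=0 d=43 new=(7,8) → blocked by [5,7]×[5,9], reject
4. q=(8,35) nearest=0 d=33 new=(8,8) → blocked by [5,7]×[5,9], reject
5. q=(11,16) nearest=0 d=14 new=(8,8) → blocked by [5,7]×[5,9], reject
6. q=(15,0) nearest=0 d=13 new=(8,0) → add node 1 parent=0 cost=6
7. q=(10,12) nearest=0 d=10 new=(8,8) → blocked by [5,7]×[5,9], reject
8. q=(8,5) nearest=1 d=5 new=(8,5) → add node 2 parent=1 cost=11
9. q=(15,15) nearest=2 d=10 new=(14,11) → add node 3 parent=2 cost=17
10. q=(9,4) nearest=2 d=1 new=(9,4) → add node 4 parent=2 cost=12
11. q=(11,27) nearest=3 d=16 new=(11,17) → add node 5 parent=3 cost=23
12. q=(3,20) nearest=5 d=8 new=(5,20) → add node 6 parent=5 cost=29
13. q=(17,17) nearest=3 d=6 new=(17,17) → add node 7 parent=3 cost=23

Path: 0 1 2 3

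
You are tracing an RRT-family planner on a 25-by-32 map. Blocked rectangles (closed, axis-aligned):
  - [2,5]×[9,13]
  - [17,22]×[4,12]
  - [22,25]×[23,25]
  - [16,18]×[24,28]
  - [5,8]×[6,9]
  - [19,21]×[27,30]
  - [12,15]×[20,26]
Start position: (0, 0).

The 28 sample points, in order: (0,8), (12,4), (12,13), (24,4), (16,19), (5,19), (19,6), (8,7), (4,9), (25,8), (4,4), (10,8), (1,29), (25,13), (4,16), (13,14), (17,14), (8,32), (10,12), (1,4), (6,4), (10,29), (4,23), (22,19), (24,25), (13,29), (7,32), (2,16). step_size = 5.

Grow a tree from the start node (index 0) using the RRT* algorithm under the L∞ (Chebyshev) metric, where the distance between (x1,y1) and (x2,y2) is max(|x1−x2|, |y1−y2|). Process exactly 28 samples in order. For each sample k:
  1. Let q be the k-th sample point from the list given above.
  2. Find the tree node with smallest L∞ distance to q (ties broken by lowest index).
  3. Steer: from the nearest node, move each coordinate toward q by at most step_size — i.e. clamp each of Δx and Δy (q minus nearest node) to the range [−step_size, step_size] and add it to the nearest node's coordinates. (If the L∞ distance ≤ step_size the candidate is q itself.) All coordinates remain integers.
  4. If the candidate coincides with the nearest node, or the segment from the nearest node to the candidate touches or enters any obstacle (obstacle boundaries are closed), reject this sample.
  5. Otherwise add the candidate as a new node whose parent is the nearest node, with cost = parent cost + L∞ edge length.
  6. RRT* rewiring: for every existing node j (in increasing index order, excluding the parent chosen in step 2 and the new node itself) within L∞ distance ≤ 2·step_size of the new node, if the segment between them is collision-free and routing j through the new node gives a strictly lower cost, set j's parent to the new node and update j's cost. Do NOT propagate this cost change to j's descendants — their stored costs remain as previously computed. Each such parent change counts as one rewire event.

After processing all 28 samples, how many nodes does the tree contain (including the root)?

Node count: 19

1. q=(0,8) nearest=0 d=8 new=(0,5) → add node 1 parent=0 cost=5
2. q=(12,4) nearest=0 d=12 new=(5,4) → add node 2 parent=0 cost=5
3. q=(12,13) nearest=2 d=9 new=(10,9) → blocked by [5,8]×[6,9], reject
4. q=(24,4) nearest=2 d=19 new=(10,4) → add node 3 parent=2 cost=10
5. q=(16,19) nearest=2 d=15 new=(10,9) → blocked by [5,8]×[6,9], reject
6. q=(5,19) nearest=1 d=14 new=(5,10) → blocked by [2,5]×[9,13], reject
7. q=(19,6) nearest=3 d=9 new=(15,6) → add node 4 parent=3 cost=15
8. q=(8,7) nearest=2 d=3 new=(8,7) → blocked by [5,8]×[6,9], reject
9. q=(4,9) nearest=1 d=4 new=(4,9) → blocked by [2,5]×[9,13], reject
10. q=(25,8) nearest=4 d=10 new=(20,8) → blocked by [17,22]×[4,12], reject
11. q=(4,4) nearest=2 d=1 new=(4,4) → add node 5 parent=2 cost=6
12. q=(10,8) nearest=3 d=4 new=(10,8) → add node 6 parent=3 cost=14
13. q=(1,29) nearest=6 d=21 new=(5,13) → blocked by [2,5]×[9,13], reject
14. q=(25,13) nearest=4 d=10 new=(20,11) → blocked by [17,22]×[4,12], reject
15. q=(4,16) nearest=6 d=8 new=(5,13) → blocked by [2,5]×[9,13], reject
16. q=(13,14) nearest=6 d=6 new=(13,13) → add node 7 parent=6 cost=19
17. q=(17,14) nearest=7 d=4 new=(17,14) → add node 8 parent=7 cost=23
18. q=(8,32) nearest=8 d=18 new=(12,19) → add node 9 parent=8 cost=28
19. q=(10,12) nearest=7 d=3 new=(10,12) → add node 10 parent=7 cost=22
20. q=(1,4) nearest=1 d=1 new=(1,4) → add node 11 parent=1 cost=6
21. q=(6,4) nearest=2 d=1 new=(6,4) → add node 12 parent=2 cost=6
22. q=(10,29) nearest=9 d=10 new=(10,24) → add node 13 parent=9 cost=33
23. q=(4,23) nearest=13 d=6 new=(5,23) → add node 14 parent=13 cost=38
24. q=(22,19) nearest=8 d=5 new=(22,19) → add node 15 parent=8 cost=28
25. q=(24,25) nearest=15 d=6 new=(24,24) → blocked by [22,25]×[23,25], reject
26. q=(13,29) nearest=13 d=5 new=(13,29) → add node 16 parent=13 cost=38
27. q=(7,32) nearest=16 d=6 new=(8,32) → add node 17 parent=16 cost=43
28. q=(2,16) nearest=14 d=7 new=(2,18) → add node 18 parent=14 cost=43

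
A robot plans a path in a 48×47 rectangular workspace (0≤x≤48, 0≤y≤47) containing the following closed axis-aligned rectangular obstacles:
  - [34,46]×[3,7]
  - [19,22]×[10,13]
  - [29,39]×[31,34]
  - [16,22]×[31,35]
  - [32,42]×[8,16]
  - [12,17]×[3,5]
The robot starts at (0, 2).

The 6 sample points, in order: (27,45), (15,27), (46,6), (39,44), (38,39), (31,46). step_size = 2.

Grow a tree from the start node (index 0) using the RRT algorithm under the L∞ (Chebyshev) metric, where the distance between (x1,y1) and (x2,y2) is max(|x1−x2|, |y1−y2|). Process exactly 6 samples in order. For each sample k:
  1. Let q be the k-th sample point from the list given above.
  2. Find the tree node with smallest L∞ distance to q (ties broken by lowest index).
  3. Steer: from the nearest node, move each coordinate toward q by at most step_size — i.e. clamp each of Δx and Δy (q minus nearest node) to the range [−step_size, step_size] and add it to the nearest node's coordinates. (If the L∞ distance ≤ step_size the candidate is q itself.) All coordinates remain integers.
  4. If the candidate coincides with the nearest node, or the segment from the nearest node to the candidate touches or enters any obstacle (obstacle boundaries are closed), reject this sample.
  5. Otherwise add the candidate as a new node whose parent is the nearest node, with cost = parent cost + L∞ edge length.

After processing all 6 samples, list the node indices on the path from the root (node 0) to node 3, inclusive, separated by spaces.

Path: 0 1 2 3

1. q=(27,45) nearest=0 d=43 new=(2,4) → add node 1 parent=0 cost=2
2. q=(15,27) nearest=1 d=23 new=(4,6) → add node 2 parent=1 cost=4
3. q=(46,6) nearest=2 d=42 new=(6,6) → add node 3 parent=2 cost=6
4. q=(39,44) nearest=2 d=38 new=(6,8) → add node 4 parent=2 cost=6
5. q=(38,39) nearest=4 d=32 new=(8,10) → add node 5 parent=4 cost=8
6. q=(31,46) nearest=5 d=36 new=(10,12) → add node 6 parent=5 cost=10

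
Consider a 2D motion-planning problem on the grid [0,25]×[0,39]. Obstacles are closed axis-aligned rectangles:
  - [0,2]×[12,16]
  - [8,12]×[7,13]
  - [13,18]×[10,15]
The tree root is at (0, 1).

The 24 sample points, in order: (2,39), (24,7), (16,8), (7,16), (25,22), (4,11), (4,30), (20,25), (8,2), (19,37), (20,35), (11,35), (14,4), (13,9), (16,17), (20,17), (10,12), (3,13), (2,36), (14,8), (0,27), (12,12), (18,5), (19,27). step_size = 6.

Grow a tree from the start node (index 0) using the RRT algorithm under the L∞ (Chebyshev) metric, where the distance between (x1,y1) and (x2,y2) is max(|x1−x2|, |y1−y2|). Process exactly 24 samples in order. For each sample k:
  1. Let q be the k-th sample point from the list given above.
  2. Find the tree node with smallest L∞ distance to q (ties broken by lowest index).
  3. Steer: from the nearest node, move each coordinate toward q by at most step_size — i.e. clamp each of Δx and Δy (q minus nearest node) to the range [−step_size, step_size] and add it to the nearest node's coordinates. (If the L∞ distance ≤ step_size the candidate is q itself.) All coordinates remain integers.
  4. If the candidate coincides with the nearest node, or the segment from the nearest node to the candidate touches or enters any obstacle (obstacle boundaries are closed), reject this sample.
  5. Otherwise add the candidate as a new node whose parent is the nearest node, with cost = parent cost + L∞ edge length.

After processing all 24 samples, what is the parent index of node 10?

1. q=(2,39) nearest=0 d=38 new=(2,7) → add node 1 parent=0 cost=6
2. q=(24,7) nearest=1 d=22 new=(8,7) → blocked by [8,12]×[7,13], reject
3. q=(16,8) nearest=1 d=14 new=(8,8) → blocked by [8,12]×[7,13], reject
4. q=(7,16) nearest=1 d=9 new=(7,13) → add node 2 parent=1 cost=12
5. q=(25,22) nearest=2 d=18 new=(13,19) → add node 3 parent=2 cost=18
6. q=(4,11) nearest=2 d=3 new=(4,11) → add node 4 parent=2 cost=15
7. q=(4,30) nearest=3 d=11 new=(7,25) → add node 5 parent=3 cost=24
8. q=(20,25) nearest=3 d=7 new=(19,25) → add node 6 parent=3 cost=24
9. q=(8,2) nearest=1 d=6 new=(8,2) → add node 7 parent=1 cost=12
10. q=(19,37) nearest=5 d=12 new=(13,31) → add node 8 parent=5 cost=30
11. q=(20,35) nearest=8 d=7 new=(19,35) → add node 9 parent=8 cost=36
12. q=(11,35) nearest=8 d=4 new=(11,35) → add node 10 parent=8 cost=34
13. q=(14,4) nearest=7 d=6 new=(14,4) → add node 11 parent=7 cost=18
14. q=(13,9) nearest=11 d=5 new=(13,9) → add node 12 parent=11 cost=23
15. q=(16,17) nearest=3 d=3 new=(16,17) → add node 13 parent=3 cost=21
16. q=(20,17) nearest=13 d=4 new=(20,17) → add node 14 parent=13 cost=25
17. q=(10,12) nearest=2 d=3 new=(10,12) → blocked by [8,12]×[7,13], reject
18. q=(3,13) nearest=4 d=2 new=(3,13) → add node 15 parent=4 cost=17
19. q=(2,36) nearest=10 d=9 new=(5,36) → add node 16 parent=10 cost=40
20. q=(14,8) nearest=12 d=1 new=(14,8) → add node 17 parent=12 cost=24
21. q=(0,27) nearest=5 d=7 new=(1,27) → add node 18 parent=5 cost=30
22. q=(12,12) nearest=12 d=3 new=(12,12) → blocked by [8,12]×[7,13], reject
23. q=(18,5) nearest=11 d=4 new=(18,5) → add node 19 parent=11 cost=22
24. q=(19,27) nearest=6 d=2 new=(19,27) → add node 20 parent=6 cost=26

Parent of node 10: 8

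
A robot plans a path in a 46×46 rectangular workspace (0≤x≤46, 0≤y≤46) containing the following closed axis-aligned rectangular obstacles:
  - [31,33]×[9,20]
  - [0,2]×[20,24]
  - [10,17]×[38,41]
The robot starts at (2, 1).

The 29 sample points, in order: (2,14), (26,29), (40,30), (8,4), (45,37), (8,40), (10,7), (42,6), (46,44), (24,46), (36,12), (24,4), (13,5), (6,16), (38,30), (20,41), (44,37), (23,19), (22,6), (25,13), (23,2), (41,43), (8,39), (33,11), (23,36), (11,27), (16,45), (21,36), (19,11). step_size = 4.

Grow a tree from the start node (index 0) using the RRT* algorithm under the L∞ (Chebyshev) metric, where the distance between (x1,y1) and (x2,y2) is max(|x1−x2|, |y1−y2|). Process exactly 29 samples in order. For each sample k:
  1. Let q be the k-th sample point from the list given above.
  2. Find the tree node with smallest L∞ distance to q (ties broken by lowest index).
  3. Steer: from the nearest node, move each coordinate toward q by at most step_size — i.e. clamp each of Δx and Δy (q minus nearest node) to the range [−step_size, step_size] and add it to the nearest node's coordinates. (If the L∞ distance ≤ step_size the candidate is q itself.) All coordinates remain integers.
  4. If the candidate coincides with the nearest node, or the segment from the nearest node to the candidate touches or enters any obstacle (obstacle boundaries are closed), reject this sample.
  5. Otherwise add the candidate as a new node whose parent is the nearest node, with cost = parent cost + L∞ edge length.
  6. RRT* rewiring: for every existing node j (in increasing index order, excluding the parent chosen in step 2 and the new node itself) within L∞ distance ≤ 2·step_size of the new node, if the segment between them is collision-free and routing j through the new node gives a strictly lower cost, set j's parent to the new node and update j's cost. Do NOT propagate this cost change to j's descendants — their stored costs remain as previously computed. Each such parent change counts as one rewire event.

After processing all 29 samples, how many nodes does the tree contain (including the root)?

Node count: 30

1. q=(2,14) nearest=0 d=13 new=(2,5) → add node 1 parent=0 cost=4
2. q=(26,29) nearest=1 d=24 new=(6,9) → add node 2 parent=1 cost=8
3. q=(40,30) nearest=2 d=34 new=(10,13) → add node 3 parent=2 cost=12
4. q=(8,4) nearest=2 d=5 new=(8,5) → add node 4 parent=2 cost=12
5. q=(45,37) nearest=3 d=35 new=(14,17) → add node 5 parent=3 cost=16
6. q=(8,40) nearest=5 d=23 new=(10,21) → add node 6 parent=5 cost=20
7. q=(10,7) nearest=4 d=2 new=(10,7) → add node 7 parent=4 cost=14
8. q=(42,6) nearest=5 d=28 new=(18,13) → add node 8 parent=5 cost=20
9. q=(46,44) nearest=8 d=31 new=(22,17) → add node 9 parent=8 cost=24
10. q=(24,46) nearest=6 d=25 new=(14,25) → add node 10 parent=6 cost=24
11. q=(36,12) nearest=9 d=14 new=(26,13) → add node 11 parent=9 cost=28
12. q=(24,4) nearest=8 d=9 new=(22,9) → add node 12 parent=8 cost=24
13. q=(13,5) nearest=7 d=3 new=(13,5) → add node 13 parent=7 cost=17
14. q=(6,16) nearest=3 d=4 new=(6,16) → add node 14 parent=3 cost=16
15. q=(38,30) nearest=9 d=16 new=(26,21) → add node 15 parent=9 cost=28
16. q=(20,41) nearest=10 d=16 new=(18,29) → add node 16 parent=10 cost=28
17. q=(44,37) nearest=15 d=18 new=(30,25) → add node 17 parent=15 cost=32
18. q=(23,19) nearest=9 d=2 new=(23,19) → add node 18 parent=9 cost=26
19. q=(22,6) nearest=12 d=3 new=(22,6) → add node 19 parent=12 cost=27
20. q=(25,13) nearest=11 d=1 new=(25,13) → add node 20 parent=11 cost=29
21. q=(23,2) nearest=19 d=4 new=(23,2) → add node 21 parent=19 cost=31
22. q=(41,43) nearest=17 d=18 new=(34,29) → add node 22 parent=17 cost=36
23. q=(8,39) nearest=16 d=10 new=(14,33) → add node 23 parent=16 cost=32
24. q=(33,11) nearest=11 d=7 new=(30,11) → add node 24 parent=11 cost=32
25. q=(23,36) nearest=16 d=7 new=(22,33) → add node 25 parent=16 cost=32
26. q=(11,27) nearest=10 d=3 new=(11,27) → add node 26 parent=10 cost=27
27. q=(16,45) nearest=23 d=12 new=(16,37) → add node 27 parent=23 cost=36
28. q=(21,36) nearest=25 d=3 new=(21,36) → add node 28 parent=25 cost=35
29. q=(19,11) nearest=8 d=2 new=(19,11) → add node 29 parent=8 cost=22; rewire 20→29 (28<29)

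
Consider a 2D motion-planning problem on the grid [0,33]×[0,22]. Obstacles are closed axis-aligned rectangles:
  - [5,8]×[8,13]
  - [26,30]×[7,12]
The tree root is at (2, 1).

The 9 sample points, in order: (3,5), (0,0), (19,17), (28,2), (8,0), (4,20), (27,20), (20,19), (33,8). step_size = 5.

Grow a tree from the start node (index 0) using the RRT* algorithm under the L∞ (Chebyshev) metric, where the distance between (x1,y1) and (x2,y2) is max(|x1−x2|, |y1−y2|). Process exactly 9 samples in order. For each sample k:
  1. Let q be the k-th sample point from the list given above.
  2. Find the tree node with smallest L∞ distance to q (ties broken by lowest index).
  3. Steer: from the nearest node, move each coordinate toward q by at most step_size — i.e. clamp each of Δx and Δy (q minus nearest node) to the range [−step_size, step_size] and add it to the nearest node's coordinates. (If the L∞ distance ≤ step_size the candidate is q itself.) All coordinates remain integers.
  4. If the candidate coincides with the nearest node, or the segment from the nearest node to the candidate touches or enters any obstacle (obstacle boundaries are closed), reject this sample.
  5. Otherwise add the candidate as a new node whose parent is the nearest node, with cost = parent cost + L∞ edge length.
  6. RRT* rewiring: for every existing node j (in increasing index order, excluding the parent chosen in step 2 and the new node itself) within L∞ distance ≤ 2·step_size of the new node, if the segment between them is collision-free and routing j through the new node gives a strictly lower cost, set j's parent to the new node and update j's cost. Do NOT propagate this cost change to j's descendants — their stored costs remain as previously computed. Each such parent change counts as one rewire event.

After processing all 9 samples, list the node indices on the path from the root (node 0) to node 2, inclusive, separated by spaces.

1. q=(3,5) nearest=0 d=4 new=(3,5) → add node 1 parent=0 cost=4
2. q=(0,0) nearest=0 d=2 new=(0,0) → add node 2 parent=0 cost=2
3. q=(19,17) nearest=1 d=16 new=(8,10) → blocked by [5,8]×[8,13], reject
4. q=(28,2) nearest=1 d=25 new=(8,2) → add node 3 parent=1 cost=9
5. q=(8,0) nearest=3 d=2 new=(8,0) → add node 4 parent=3 cost=11
6. q=(4,20) nearest=1 d=15 new=(4,10) → add node 5 parent=1 cost=9
7. q=(27,20) nearest=3 d=19 new=(13,7) → add node 6 parent=3 cost=14
8. q=(20,19) nearest=6 d=12 new=(18,12) → add node 7 parent=6 cost=19
9. q=(33,8) nearest=7 d=15 new=(23,8) → add node 8 parent=7 cost=24

Path: 0 2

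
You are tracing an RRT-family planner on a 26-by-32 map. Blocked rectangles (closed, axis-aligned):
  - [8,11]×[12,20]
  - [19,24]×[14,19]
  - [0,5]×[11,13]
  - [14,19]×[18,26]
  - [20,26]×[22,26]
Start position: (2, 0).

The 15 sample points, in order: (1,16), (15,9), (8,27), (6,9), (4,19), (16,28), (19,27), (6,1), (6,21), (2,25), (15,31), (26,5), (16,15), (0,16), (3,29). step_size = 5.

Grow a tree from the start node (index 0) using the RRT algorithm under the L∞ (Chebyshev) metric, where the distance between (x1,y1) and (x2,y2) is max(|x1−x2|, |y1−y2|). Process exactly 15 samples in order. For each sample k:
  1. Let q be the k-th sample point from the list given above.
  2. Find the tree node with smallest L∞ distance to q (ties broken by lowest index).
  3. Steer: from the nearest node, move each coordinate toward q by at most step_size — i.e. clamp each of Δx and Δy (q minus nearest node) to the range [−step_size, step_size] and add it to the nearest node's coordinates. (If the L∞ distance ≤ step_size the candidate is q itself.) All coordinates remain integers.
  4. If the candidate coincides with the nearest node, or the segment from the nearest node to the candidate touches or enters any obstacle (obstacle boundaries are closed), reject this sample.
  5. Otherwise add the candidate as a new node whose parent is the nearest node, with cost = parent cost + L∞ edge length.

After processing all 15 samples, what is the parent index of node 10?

1. q=(1,16) nearest=0 d=16 new=(1,5) → add node 1 parent=0 cost=5
2. q=(15,9) nearest=0 d=13 new=(7,5) → add node 2 parent=0 cost=5
3. q=(8,27) nearest=1 d=22 new=(6,10) → add node 3 parent=1 cost=10
4. q=(6,9) nearest=3 d=1 new=(6,9) → add node 4 parent=3 cost=11
5. q=(4,19) nearest=3 d=9 new=(4,15) → blocked by [0,5]×[11,13], reject
6. q=(16,28) nearest=3 d=18 new=(11,15) → blocked by [8,11]×[12,20], reject
7. q=(19,27) nearest=3 d=17 new=(11,15) → blocked by [8,11]×[12,20], reject
8. q=(6,1) nearest=0 d=4 new=(6,1) → add node 5 parent=0 cost=4
9. q=(6,21) nearest=3 d=11 new=(6,15) → add node 6 parent=3 cost=15
10. q=(2,25) nearest=6 d=10 new=(2,20) → add node 7 parent=6 cost=20
11. q=(15,31) nearest=7 d=13 new=(7,25) → add node 8 parent=7 cost=25
12. q=(26,5) nearest=2 d=19 new=(12,5) → add node 9 parent=2 cost=10
13. q=(16,15) nearest=2 d=10 new=(12,10) → add node 10 parent=2 cost=10
14. q=(0,16) nearest=7 d=4 new=(0,16) → add node 11 parent=7 cost=24
15. q=(3,29) nearest=8 d=4 new=(3,29) → add node 12 parent=8 cost=29

Parent of node 10: 2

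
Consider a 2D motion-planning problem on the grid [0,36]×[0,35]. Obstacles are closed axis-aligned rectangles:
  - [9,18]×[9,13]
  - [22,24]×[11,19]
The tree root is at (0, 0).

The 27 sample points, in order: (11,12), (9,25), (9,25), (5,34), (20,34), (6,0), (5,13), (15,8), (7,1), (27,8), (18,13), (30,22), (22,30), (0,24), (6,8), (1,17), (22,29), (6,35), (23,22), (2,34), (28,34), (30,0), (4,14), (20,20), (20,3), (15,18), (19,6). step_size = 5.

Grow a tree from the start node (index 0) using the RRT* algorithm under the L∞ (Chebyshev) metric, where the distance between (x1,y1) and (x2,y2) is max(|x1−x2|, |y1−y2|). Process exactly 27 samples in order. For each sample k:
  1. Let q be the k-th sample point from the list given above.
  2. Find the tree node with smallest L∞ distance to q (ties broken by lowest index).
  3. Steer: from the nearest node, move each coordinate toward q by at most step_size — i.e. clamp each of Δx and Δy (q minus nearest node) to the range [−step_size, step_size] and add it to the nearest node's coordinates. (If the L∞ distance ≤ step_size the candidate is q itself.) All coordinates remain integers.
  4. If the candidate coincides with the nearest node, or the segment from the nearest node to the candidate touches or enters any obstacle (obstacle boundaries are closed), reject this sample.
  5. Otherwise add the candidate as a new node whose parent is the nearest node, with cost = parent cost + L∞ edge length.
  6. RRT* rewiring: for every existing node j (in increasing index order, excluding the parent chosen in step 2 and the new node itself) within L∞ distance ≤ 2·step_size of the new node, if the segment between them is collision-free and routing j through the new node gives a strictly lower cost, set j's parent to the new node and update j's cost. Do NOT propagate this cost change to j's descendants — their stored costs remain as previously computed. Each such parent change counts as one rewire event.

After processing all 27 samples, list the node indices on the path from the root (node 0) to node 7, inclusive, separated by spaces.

Path: 0 1 2 3 7

1. q=(11,12) nearest=0 d=12 new=(5,5) → add node 1 parent=0 cost=5
2. q=(9,25) nearest=1 d=20 new=(9,10) → blocked by [9,18]×[9,13], reject
3. q=(9,25) nearest=1 d=20 new=(9,10) → blocked by [9,18]×[9,13], reject
4. q=(5,34) nearest=1 d=29 new=(5,10) → add node 2 parent=1 cost=10
5. q=(20,34) nearest=2 d=24 new=(10,15) → add node 3 parent=2 cost=15
6. q=(6,0) nearest=1 d=5 new=(6,0) → add node 4 parent=1 cost=10
7. q=(5,13) nearest=2 d=3 new=(5,13) → add node 5 parent=2 cost=13
8. q=(15,8) nearest=3 d=7 new=(15,10) → blocked by [9,18]×[9,13], reject
9. q=(7,1) nearest=4 d=1 new=(7,1) → add node 6 parent=4 cost=11
10. q=(27,8) nearest=3 d=17 new=(15,10) → blocked by [9,18]×[9,13], reject
11. q=(18,13) nearest=3 d=8 new=(15,13) → blocked by [9,18]×[9,13], reject
12. q=(30,22) nearest=3 d=20 new=(15,20) → add node 7 parent=3 cost=20
13. q=(22,30) nearest=7 d=10 new=(20,25) → add node 8 parent=7 cost=25
14. q=(0,24) nearest=3 d=10 new=(5,20) → add node 9 parent=3 cost=20
15. q=(6,8) nearest=2 d=2 new=(6,8) → add node 10 parent=2 cost=12
16. q=(1,17) nearest=5 d=4 new=(1,17) → add node 11 parent=5 cost=17
17. q=(22,29) nearest=8 d=4 new=(22,29) → add node 12 parent=8 cost=29
18. q=(6,35) nearest=8 d=14 new=(15,30) → add node 13 parent=8 cost=30
19. q=(23,22) nearest=8 d=3 new=(23,22) → add node 14 parent=8 cost=28
20. q=(2,34) nearest=13 d=13 new=(10,34) → add node 15 parent=13 cost=35
21. q=(28,34) nearest=12 d=6 new=(27,34) → add node 16 parent=12 cost=34
22. q=(30,0) nearest=3 d=20 new=(15,10) → blocked by [9,18]×[9,13], reject
23. q=(4,14) nearest=5 d=1 new=(4,14) → add node 17 parent=5 cost=14
24. q=(20,20) nearest=14 d=3 new=(20,20) → add node 18 parent=14 cost=31
25. q=(20,3) nearest=3 d=12 new=(15,10) → blocked by [9,18]×[9,13], reject
26. q=(15,18) nearest=7 d=2 new=(15,18) → add node 19 parent=7 cost=22; rewire 18→19 (27<31)
27. q=(19,6) nearest=3 d=9 new=(15,10) → blocked by [9,18]×[9,13], reject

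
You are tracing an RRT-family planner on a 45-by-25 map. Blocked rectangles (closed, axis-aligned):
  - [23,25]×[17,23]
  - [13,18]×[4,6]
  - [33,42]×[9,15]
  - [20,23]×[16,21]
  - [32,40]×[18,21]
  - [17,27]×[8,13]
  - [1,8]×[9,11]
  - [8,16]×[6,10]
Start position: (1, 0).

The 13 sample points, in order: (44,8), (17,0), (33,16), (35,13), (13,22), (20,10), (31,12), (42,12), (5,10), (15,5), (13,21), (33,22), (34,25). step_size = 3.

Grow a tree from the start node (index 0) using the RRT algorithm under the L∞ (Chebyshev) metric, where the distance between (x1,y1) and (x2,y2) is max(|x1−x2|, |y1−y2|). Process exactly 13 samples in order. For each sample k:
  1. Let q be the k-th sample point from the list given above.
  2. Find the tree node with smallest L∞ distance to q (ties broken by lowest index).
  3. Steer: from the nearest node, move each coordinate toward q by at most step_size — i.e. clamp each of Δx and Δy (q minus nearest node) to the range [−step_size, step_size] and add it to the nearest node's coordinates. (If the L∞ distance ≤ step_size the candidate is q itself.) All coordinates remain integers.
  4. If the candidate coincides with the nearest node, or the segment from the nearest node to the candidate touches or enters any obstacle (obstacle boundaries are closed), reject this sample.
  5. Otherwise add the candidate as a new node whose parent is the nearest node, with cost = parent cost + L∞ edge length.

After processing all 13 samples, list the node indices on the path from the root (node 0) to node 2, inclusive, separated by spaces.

1. q=(44,8) nearest=0 d=43 new=(4,3) → add node 1 parent=0 cost=3
2. q=(17,0) nearest=1 d=13 new=(7,0) → add node 2 parent=1 cost=6
3. q=(33,16) nearest=2 d=26 new=(10,3) → add node 3 parent=2 cost=9
4. q=(35,13) nearest=3 d=25 new=(13,6) → blocked by [13,18]×[4,6], reject
5. q=(13,22) nearest=1 d=19 new=(7,6) → add node 4 parent=1 cost=6
6. q=(20,10) nearest=3 d=10 new=(13,6) → blocked by [13,18]×[4,6], reject
7. q=(31,12) nearest=3 d=21 new=(13,6) → blocked by [13,18]×[4,6], reject
8. q=(42,12) nearest=3 d=32 new=(13,6) → blocked by [13,18]×[4,6], reject
9. q=(5,10) nearest=4 d=4 new=(5,9) → blocked by [1,8]×[9,11], reject
10. q=(15,5) nearest=3 d=5 new=(13,5) → blocked by [13,18]×[4,6], reject
11. q=(13,21) nearest=4 d=15 new=(10,9) → blocked by [8,16]×[6,10], reject
12. q=(33,22) nearest=3 d=23 new=(13,6) → blocked by [13,18]×[4,6], reject
13. q=(34,25) nearest=3 d=24 new=(13,6) → blocked by [13,18]×[4,6], reject

Path: 0 1 2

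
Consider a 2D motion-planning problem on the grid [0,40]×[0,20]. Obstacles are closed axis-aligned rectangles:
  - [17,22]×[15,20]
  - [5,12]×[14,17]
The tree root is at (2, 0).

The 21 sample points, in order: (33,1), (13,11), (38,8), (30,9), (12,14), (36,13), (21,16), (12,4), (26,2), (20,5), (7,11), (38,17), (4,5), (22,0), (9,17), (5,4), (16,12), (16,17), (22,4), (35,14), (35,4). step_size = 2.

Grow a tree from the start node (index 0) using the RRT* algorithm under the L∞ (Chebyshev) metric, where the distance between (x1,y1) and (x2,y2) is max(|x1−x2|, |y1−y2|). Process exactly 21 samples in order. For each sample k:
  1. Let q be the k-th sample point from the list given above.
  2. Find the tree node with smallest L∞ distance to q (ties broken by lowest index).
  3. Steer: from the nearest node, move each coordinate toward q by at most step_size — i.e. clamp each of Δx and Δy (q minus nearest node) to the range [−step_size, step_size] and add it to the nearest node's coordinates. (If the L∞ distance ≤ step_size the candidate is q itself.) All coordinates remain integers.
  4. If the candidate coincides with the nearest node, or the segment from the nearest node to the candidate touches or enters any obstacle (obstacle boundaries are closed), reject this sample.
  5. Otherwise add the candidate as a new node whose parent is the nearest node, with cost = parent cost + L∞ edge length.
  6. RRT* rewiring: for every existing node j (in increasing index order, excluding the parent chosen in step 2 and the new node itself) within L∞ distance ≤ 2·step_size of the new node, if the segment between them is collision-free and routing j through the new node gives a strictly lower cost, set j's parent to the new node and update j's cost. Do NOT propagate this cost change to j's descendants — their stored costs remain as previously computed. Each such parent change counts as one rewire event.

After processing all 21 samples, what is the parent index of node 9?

Parent of node 9: 7

1. q=(33,1) nearest=0 d=31 new=(4,1) → add node 1 parent=0 cost=2
2. q=(13,11) nearest=1 d=10 new=(6,3) → add node 2 parent=1 cost=4
3. q=(38,8) nearest=2 d=32 new=(8,5) → add node 3 parent=2 cost=6
4. q=(30,9) nearest=3 d=22 new=(10,7) → add node 4 parent=3 cost=8
5. q=(12,14) nearest=4 d=7 new=(12,9) → add node 5 parent=4 cost=10
6. q=(36,13) nearest=5 d=24 new=(14,11) → add node 6 parent=5 cost=12
7. q=(21,16) nearest=6 d=7 new=(16,13) → add node 7 parent=6 cost=14
8. q=(12,4) nearest=4 d=3 new=(12,5) → add node 8 parent=4 cost=10
9. q=(26,2) nearest=7 d=11 new=(18,11) → add node 9 parent=7 cost=16
10. q=(20,5) nearest=6 d=6 new=(16,9) → add node 10 parent=6 cost=14
11. q=(7,11) nearest=4 d=4 new=(8,9) → add node 11 parent=4 cost=10
12. q=(38,17) nearest=9 d=20 new=(20,13) → add node 12 parent=9 cost=18
13. q=(4,5) nearest=2 d=2 new=(4,5) → add node 13 parent=2 cost=6
14. q=(22,0) nearest=10 d=9 new=(18,7) → add node 14 parent=10 cost=16
15. q=(9,17) nearest=6 d=6 new=(12,13) → add node 15 parent=6 cost=14
16. q=(5,4) nearest=2 d=1 new=(5,4) → add node 16 parent=2 cost=5
17. q=(16,12) nearest=7 d=1 new=(16,12) → add node 17 parent=7 cost=15
18. q=(16,17) nearest=7 d=4 new=(16,15) → add node 18 parent=7 cost=16
19. q=(22,4) nearest=14 d=4 new=(20,5) → add node 19 parent=14 cost=18
20. q=(35,14) nearest=12 d=15 new=(22,14) → add node 20 parent=12 cost=20
21. q=(35,4) nearest=20 d=13 new=(24,12) → add node 21 parent=20 cost=22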